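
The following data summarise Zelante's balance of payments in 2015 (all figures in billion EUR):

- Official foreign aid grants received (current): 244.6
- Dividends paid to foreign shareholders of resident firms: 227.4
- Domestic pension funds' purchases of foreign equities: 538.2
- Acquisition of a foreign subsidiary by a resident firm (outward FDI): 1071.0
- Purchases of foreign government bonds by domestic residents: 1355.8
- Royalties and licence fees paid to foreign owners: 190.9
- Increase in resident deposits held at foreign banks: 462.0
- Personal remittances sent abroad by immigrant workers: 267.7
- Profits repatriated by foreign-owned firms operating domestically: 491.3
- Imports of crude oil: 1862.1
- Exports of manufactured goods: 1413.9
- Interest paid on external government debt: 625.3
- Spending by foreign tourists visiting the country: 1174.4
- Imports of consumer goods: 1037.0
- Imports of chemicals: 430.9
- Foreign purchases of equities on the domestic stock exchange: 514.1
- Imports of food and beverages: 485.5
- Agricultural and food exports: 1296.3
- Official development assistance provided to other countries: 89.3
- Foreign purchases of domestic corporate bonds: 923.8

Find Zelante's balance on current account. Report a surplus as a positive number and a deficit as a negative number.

Goods: -430.9 - 1037.0 + 1413.9 + 1296.3 - 1862.1 - 485.5 = -1105.3
Services: -190.9 + 1174.4 = 983.5
Primary income: -227.4 - 625.3 - 491.3 = -1344.0
Secondary income: -89.3 - 267.7 + 244.6 = -112.4
Current account = (-1105.3) + 983.5 + (-1344.0) + (-112.4) = -1578.2
(Excluded from the current account — financial account: domestic pension funds' purchases of foreign equities 538.2, acquisition of a foreign subsidiary by a resident firm (outward FDI) 1071.0, purchases of foreign government bonds by domestic residents 1355.8, increase in resident deposits held at foreign banks 462.0, foreign purchases of equities on the domestic stock exchange 514.1, foreign purchases of domestic corporate bonds 923.8.)

-1578.2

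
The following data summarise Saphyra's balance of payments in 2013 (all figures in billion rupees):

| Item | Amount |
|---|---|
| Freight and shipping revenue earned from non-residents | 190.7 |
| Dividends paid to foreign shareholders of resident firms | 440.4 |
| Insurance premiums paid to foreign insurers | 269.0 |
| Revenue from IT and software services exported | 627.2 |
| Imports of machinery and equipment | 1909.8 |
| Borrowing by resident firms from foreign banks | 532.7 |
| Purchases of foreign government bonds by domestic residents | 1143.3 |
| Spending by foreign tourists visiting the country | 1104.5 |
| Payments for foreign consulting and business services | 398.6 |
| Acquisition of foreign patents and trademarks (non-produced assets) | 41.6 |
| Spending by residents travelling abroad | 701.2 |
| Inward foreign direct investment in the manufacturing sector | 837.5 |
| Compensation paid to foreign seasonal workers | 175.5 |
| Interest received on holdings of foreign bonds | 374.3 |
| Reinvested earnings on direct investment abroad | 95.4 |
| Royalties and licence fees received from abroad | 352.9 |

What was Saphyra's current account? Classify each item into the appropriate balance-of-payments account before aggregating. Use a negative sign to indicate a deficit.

Goods: -1909.8
Services: 352.9 + 190.7 + 627.2 + 1104.5 - 701.2 - 398.6 - 269.0 = 906.5
Primary income: -440.4 + 95.4 + 374.3 - 175.5 = -146.2
Current account = (-1909.8) + 906.5 + (-146.2) = -1149.5
(Excluded from the current account — financial account: borrowing by resident firms from foreign banks 532.7, purchases of foreign government bonds by domestic residents 1143.3, inward foreign direct investment in the manufacturing sector 837.5; capital account: acquisition of foreign patents and trademarks (non-produced assets) 41.6.)

-1149.5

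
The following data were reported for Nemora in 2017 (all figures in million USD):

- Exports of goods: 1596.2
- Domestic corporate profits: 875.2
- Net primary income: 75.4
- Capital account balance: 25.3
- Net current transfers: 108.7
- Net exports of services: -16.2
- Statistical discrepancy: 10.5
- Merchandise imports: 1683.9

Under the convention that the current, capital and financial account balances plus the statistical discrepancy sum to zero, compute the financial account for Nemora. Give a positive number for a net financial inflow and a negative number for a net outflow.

Goods balance = 1596.2 - 1683.9 = -87.7
Services balance = -16.2
Trade balance (goods + services) = -87.7 + (-16.2) = -103.9
Net primary income = 75.4
Net secondary income = 108.7
Current account = -103.9 + 75.4 + 108.7 = 80.2
Financial account = -(80.2 + 25.3 + 10.5) = -116.0

-116.0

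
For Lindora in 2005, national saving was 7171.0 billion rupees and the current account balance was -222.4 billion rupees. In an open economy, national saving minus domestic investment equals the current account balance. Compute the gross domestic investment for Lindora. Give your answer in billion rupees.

7393.4

S - I = CA (net lending to the rest of the world).
I = S - CA = 7171.0 - (-222.4) = 7393.4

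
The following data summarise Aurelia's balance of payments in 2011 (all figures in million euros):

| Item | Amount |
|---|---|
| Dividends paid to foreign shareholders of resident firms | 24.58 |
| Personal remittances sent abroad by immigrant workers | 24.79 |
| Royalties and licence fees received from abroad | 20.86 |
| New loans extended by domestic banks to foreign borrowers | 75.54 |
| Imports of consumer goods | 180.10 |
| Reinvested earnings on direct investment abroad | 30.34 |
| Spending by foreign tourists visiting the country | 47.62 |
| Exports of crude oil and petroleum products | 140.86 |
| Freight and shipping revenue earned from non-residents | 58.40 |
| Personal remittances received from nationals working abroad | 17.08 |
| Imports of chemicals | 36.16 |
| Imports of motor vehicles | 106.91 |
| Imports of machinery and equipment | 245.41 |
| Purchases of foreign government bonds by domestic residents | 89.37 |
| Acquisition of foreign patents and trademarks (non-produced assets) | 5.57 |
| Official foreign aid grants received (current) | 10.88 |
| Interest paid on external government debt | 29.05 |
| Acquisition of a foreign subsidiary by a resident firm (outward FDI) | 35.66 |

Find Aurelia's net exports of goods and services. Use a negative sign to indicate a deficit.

Goods: -36.16 + 140.86 - 180.10 - 245.41 - 106.91 = -427.72
Services: 47.62 + 20.86 + 58.40 = 126.88
Trade balance = -427.72 + 126.88 = -300.84
(Excluded from the trade balance — primary income: dividends paid to foreign shareholders of resident firms 24.58, reinvested earnings on direct investment abroad 30.34, interest paid on external government debt 29.05; secondary income: personal remittances sent abroad by immigrant workers 24.79, personal remittances received from nationals working abroad 17.08, official foreign aid grants received (current) 10.88; financial account: new loans extended by domestic banks to foreign borrowers 75.54, purchases of foreign government bonds by domestic residents 89.37, acquisition of a foreign subsidiary by a resident firm (outward FDI) 35.66; capital account: acquisition of foreign patents and trademarks (non-produced assets) 5.57.)

-300.84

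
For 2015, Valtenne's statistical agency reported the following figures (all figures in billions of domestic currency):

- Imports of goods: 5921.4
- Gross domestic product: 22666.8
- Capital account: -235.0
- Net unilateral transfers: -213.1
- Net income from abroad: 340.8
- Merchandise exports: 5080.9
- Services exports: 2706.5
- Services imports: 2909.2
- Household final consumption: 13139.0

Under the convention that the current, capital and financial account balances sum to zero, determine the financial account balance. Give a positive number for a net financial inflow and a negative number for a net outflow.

Goods balance = 5080.9 - 5921.4 = -840.5
Services balance = 2706.5 - 2909.2 = -202.7
Trade balance (goods + services) = -840.5 + (-202.7) = -1043.2
Net primary income = 340.8
Net secondary income = -213.1
Current account = -1043.2 + 340.8 + (-213.1) = -915.5
Financial account = -(-915.5 + (-235.0)) = 1150.5

1150.5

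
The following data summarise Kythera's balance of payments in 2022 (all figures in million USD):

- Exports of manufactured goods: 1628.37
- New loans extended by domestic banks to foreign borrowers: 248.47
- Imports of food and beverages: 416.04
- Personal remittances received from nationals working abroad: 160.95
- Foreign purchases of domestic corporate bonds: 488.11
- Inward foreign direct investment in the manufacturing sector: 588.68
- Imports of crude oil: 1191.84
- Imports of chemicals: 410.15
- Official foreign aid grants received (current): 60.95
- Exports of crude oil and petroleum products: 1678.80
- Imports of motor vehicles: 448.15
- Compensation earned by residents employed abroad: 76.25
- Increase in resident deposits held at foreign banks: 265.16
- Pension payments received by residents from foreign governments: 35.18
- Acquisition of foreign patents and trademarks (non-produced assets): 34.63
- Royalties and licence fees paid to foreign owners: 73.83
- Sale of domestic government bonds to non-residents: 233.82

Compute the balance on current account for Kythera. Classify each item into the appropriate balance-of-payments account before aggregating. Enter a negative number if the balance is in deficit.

Goods: -416.04 - 448.15 + 1628.37 + 1678.80 - 1191.84 - 410.15 = 840.99
Services: -73.83
Primary income: 76.25
Secondary income: 160.95 + 60.95 + 35.18 = 257.08
Current account = 840.99 + (-73.83) + 76.25 + 257.08 = 1100.49
(Excluded from the current account — financial account: new loans extended by domestic banks to foreign borrowers 248.47, foreign purchases of domestic corporate bonds 488.11, inward foreign direct investment in the manufacturing sector 588.68, increase in resident deposits held at foreign banks 265.16, sale of domestic government bonds to non-residents 233.82; capital account: acquisition of foreign patents and trademarks (non-produced assets) 34.63.)

1100.49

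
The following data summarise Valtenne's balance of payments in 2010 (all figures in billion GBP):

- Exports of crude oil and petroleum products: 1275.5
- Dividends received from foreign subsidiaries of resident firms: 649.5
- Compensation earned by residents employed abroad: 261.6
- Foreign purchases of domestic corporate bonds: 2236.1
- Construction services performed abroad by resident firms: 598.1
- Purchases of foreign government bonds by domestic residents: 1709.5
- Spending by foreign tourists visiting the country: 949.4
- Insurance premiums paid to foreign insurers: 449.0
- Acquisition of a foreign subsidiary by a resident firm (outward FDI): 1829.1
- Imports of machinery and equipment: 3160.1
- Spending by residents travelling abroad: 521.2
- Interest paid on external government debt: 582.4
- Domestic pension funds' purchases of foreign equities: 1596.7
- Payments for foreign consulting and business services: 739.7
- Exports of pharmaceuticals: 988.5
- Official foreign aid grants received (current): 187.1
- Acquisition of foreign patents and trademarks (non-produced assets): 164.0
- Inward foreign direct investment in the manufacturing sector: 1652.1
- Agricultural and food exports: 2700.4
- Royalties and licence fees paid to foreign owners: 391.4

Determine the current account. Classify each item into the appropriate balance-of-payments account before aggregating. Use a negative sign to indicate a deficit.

1766.3

Goods: 988.5 - 3160.1 + 2700.4 + 1275.5 = 1804.3
Services: -739.7 + 598.1 - 449.0 - 521.2 - 391.4 + 949.4 = -553.8
Primary income: 261.6 - 582.4 + 649.5 = 328.7
Secondary income: 187.1
Current account = 1804.3 + (-553.8) + 328.7 + 187.1 = 1766.3
(Excluded from the current account — financial account: foreign purchases of domestic corporate bonds 2236.1, purchases of foreign government bonds by domestic residents 1709.5, acquisition of a foreign subsidiary by a resident firm (outward FDI) 1829.1, domestic pension funds' purchases of foreign equities 1596.7, inward foreign direct investment in the manufacturing sector 1652.1; capital account: acquisition of foreign patents and trademarks (non-produced assets) 164.0.)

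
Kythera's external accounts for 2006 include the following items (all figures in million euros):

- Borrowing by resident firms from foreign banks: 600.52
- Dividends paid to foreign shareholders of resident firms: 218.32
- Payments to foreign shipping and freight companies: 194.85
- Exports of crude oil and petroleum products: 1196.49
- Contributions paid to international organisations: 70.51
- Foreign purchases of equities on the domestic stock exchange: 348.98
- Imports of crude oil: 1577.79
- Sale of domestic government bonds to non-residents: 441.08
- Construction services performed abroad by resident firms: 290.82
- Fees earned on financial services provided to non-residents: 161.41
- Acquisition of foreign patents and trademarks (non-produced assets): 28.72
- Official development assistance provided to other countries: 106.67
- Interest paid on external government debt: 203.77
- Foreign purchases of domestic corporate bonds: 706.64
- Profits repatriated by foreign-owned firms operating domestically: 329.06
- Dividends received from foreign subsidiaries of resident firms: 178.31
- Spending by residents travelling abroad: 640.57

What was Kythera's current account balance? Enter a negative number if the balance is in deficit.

-1514.51

Goods: -1577.79 + 1196.49 = -381.30
Services: -194.85 + 290.82 - 640.57 + 161.41 = -383.19
Primary income: -203.77 + 178.31 - 329.06 - 218.32 = -572.84
Secondary income: -106.67 - 70.51 = -177.18
Current account = (-381.30) + (-383.19) + (-572.84) + (-177.18) = -1514.51
(Excluded from the current account — financial account: borrowing by resident firms from foreign banks 600.52, foreign purchases of equities on the domestic stock exchange 348.98, sale of domestic government bonds to non-residents 441.08, foreign purchases of domestic corporate bonds 706.64; capital account: acquisition of foreign patents and trademarks (non-produced assets) 28.72.)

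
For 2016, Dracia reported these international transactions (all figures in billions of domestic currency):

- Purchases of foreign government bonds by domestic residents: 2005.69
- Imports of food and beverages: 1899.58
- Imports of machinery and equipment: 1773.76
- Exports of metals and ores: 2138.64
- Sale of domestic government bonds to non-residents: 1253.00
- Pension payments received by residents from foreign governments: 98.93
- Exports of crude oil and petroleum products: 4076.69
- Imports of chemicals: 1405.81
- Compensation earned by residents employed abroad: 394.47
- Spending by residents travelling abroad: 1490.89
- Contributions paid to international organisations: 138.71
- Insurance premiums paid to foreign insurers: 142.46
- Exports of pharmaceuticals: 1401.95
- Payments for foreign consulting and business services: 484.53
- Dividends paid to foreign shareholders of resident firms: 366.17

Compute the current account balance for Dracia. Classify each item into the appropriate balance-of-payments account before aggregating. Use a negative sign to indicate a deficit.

408.77

Goods: 1401.95 + 2138.64 - 1405.81 - 1773.76 - 1899.58 + 4076.69 = 2538.13
Services: -1490.89 - 142.46 - 484.53 = -2117.88
Primary income: 394.47 - 366.17 = 28.30
Secondary income: 98.93 - 138.71 = -39.78
Current account = 2538.13 + (-2117.88) + 28.30 + (-39.78) = 408.77
(Excluded from the current account — financial account: purchases of foreign government bonds by domestic residents 2005.69, sale of domestic government bonds to non-residents 1253.00.)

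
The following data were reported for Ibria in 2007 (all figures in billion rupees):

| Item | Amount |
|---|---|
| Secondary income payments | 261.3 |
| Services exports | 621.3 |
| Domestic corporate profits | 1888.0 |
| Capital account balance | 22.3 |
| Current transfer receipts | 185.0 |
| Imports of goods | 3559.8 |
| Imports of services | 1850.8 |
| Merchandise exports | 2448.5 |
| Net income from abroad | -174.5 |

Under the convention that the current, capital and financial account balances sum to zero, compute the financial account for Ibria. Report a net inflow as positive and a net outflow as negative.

Goods balance = 2448.5 - 3559.8 = -1111.3
Services balance = 621.3 - 1850.8 = -1229.5
Trade balance (goods + services) = -1111.3 + (-1229.5) = -2340.8
Net primary income = -174.5
Net secondary income = 185.0 - 261.3 = -76.3
Current account = -2340.8 + (-174.5) + (-76.3) = -2591.6
Financial account = -(-2591.6 + 22.3) = 2569.3

2569.3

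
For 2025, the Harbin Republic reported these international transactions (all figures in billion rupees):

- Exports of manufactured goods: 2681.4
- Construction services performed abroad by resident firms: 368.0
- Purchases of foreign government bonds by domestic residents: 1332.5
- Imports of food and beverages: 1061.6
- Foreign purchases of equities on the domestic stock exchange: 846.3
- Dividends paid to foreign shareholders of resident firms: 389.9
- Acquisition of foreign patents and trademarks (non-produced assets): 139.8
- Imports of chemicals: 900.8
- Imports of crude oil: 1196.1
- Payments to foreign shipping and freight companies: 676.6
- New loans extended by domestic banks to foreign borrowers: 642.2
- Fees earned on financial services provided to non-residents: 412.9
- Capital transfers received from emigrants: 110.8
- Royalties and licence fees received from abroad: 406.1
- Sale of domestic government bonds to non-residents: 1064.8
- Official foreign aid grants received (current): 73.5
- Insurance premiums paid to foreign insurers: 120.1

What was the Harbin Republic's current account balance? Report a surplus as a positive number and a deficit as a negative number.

Goods: -900.8 - 1061.6 - 1196.1 + 2681.4 = -477.1
Services: 368.0 - 120.1 - 676.6 + 412.9 + 406.1 = 390.3
Primary income: -389.9
Secondary income: 73.5
Current account = (-477.1) + 390.3 + (-389.9) + 73.5 = -403.2
(Excluded from the current account — financial account: purchases of foreign government bonds by domestic residents 1332.5, foreign purchases of equities on the domestic stock exchange 846.3, new loans extended by domestic banks to foreign borrowers 642.2, sale of domestic government bonds to non-residents 1064.8; capital account: acquisition of foreign patents and trademarks (non-produced assets) 139.8, capital transfers received from emigrants 110.8.)

-403.2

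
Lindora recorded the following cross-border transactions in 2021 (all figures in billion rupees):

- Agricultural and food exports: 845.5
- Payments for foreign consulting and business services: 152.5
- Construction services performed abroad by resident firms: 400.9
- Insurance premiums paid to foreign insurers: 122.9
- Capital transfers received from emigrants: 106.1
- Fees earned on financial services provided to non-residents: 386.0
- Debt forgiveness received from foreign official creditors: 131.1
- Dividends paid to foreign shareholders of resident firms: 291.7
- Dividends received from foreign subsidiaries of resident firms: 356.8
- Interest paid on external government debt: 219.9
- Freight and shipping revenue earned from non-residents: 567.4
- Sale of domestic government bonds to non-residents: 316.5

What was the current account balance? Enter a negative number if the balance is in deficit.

Goods: 845.5
Services: -122.9 + 400.9 + 567.4 + 386.0 - 152.5 = 1078.9
Primary income: 356.8 - 291.7 - 219.9 = -154.8
Current account = 845.5 + 1078.9 + (-154.8) = 1769.6
(Excluded from the current account — capital account: capital transfers received from emigrants 106.1, debt forgiveness received from foreign official creditors 131.1; financial account: sale of domestic government bonds to non-residents 316.5.)

1769.6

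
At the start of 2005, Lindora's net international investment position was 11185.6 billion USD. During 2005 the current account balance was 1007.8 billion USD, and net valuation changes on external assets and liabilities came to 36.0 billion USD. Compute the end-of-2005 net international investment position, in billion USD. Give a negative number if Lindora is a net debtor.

Change in NIIP = current account + net valuation change = 1007.8 + 36.0 = 1043.8
End-of-year NIIP = 11185.6 + 1043.8 = 12229.4

12229.4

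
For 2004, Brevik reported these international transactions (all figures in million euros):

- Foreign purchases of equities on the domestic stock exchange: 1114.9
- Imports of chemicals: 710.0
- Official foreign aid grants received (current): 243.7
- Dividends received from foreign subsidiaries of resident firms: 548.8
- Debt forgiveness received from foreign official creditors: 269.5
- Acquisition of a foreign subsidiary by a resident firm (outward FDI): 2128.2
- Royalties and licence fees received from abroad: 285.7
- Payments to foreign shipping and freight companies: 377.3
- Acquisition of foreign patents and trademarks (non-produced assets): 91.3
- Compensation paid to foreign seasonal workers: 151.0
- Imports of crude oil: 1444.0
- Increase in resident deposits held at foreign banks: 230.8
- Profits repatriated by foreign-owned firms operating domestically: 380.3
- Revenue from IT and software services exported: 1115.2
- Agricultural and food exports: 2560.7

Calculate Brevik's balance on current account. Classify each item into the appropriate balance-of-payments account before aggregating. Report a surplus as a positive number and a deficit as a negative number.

Goods: -1444.0 - 710.0 + 2560.7 = 406.7
Services: 285.7 + 1115.2 - 377.3 = 1023.6
Primary income: 548.8 - 380.3 - 151.0 = 17.5
Secondary income: 243.7
Current account = 406.7 + 1023.6 + 17.5 + 243.7 = 1691.5
(Excluded from the current account — financial account: foreign purchases of equities on the domestic stock exchange 1114.9, acquisition of a foreign subsidiary by a resident firm (outward FDI) 2128.2, increase in resident deposits held at foreign banks 230.8; capital account: debt forgiveness received from foreign official creditors 269.5, acquisition of foreign patents and trademarks (non-produced assets) 91.3.)

1691.5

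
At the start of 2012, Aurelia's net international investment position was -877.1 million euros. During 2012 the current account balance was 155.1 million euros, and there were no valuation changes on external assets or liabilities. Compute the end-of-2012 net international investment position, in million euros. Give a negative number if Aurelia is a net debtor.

-722.0

With no valuation effects, change in NIIP = current account = 155.1
End-of-year NIIP = -877.1 + 155.1 = -722.0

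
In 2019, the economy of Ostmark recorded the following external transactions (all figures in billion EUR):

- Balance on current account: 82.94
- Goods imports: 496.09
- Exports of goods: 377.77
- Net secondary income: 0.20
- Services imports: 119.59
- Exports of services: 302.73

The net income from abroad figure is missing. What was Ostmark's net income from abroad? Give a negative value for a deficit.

17.92

Current account = goods balance + services balance + net primary income + net secondary income
Sum of the known components = 65.02
Net income from abroad = CA - (known components) = 82.94 - 65.02 = 17.92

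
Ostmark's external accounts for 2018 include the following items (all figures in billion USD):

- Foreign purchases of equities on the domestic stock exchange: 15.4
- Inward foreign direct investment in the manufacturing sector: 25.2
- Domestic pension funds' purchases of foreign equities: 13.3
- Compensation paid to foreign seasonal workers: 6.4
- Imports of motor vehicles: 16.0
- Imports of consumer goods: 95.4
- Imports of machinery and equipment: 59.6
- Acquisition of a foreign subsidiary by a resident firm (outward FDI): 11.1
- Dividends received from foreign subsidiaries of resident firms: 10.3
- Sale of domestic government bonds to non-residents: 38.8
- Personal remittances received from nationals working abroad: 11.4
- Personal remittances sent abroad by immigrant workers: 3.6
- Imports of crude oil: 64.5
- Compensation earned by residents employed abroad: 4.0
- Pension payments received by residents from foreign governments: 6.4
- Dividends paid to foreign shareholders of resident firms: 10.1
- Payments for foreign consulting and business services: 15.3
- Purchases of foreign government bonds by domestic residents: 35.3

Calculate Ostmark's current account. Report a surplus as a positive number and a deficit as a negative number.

-238.8

Goods: -59.6 - 16.0 - 64.5 - 95.4 = -235.5
Services: -15.3
Primary income: -10.1 - 6.4 + 4.0 + 10.3 = -2.2
Secondary income: 11.4 - 3.6 + 6.4 = 14.2
Current account = (-235.5) + (-15.3) + (-2.2) + 14.2 = -238.8
(Excluded from the current account — financial account: foreign purchases of equities on the domestic stock exchange 15.4, inward foreign direct investment in the manufacturing sector 25.2, domestic pension funds' purchases of foreign equities 13.3, acquisition of a foreign subsidiary by a resident firm (outward FDI) 11.1, sale of domestic government bonds to non-residents 38.8, purchases of foreign government bonds by domestic residents 35.3.)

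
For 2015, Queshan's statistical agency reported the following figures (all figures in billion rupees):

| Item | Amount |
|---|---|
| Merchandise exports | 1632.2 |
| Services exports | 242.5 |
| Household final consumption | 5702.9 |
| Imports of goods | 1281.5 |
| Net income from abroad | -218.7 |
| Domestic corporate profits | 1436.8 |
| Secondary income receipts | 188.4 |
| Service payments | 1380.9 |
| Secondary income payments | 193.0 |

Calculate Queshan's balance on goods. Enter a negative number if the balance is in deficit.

Goods balance = 1632.2 - 1281.5 = 350.7

350.7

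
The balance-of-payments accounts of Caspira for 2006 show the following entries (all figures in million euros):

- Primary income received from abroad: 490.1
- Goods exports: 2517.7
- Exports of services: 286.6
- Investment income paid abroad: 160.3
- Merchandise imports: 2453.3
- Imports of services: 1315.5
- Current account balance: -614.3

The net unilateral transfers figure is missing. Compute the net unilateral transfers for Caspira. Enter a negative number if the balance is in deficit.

Current account = goods balance + services balance + net primary income + net secondary income
Sum of the known components = -634.7
Net unilateral transfers = CA - (known components) = -614.3 - (-634.7) = 20.4

20.4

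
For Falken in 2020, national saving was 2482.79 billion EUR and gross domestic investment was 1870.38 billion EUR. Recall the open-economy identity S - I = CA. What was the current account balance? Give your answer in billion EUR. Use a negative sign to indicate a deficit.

S - I = CA (net lending to the rest of the world).
CA = S - I = 2482.79 - 1870.38 = 612.41

612.41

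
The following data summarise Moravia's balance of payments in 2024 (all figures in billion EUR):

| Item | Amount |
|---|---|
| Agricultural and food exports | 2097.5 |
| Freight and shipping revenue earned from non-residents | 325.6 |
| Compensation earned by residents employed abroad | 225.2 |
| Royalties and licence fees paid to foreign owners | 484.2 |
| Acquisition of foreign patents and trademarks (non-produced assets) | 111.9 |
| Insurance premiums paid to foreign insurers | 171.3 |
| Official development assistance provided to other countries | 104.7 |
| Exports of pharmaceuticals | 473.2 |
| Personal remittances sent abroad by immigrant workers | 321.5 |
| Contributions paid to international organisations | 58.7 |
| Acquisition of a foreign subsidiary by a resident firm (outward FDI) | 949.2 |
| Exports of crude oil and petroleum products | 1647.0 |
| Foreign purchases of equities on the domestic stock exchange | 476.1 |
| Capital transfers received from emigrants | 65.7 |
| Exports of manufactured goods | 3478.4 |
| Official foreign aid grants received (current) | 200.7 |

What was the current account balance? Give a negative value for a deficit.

7307.2

Goods: 2097.5 + 1647.0 + 3478.4 + 473.2 = 7696.1
Services: 325.6 - 171.3 - 484.2 = -329.9
Primary income: 225.2
Secondary income: -104.7 - 58.7 + 200.7 - 321.5 = -284.2
Current account = 7696.1 + (-329.9) + 225.2 + (-284.2) = 7307.2
(Excluded from the current account — capital account: acquisition of foreign patents and trademarks (non-produced assets) 111.9, capital transfers received from emigrants 65.7; financial account: acquisition of a foreign subsidiary by a resident firm (outward FDI) 949.2, foreign purchases of equities on the domestic stock exchange 476.1.)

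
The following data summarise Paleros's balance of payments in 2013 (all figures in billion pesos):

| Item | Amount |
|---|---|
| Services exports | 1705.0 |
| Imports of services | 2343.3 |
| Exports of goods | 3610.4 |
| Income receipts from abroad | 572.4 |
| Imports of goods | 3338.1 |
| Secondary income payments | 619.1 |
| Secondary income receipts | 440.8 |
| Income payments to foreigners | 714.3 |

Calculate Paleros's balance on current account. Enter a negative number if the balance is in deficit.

-686.2

Goods balance = 3610.4 - 3338.1 = 272.3
Services balance = 1705.0 - 2343.3 = -638.3
Trade balance (goods + services) = 272.3 + (-638.3) = -366.0
Net primary income = 572.4 - 714.3 = -141.9
Net secondary income = 440.8 - 619.1 = -178.3
Current account = -366.0 + (-141.9) + (-178.3) = -686.2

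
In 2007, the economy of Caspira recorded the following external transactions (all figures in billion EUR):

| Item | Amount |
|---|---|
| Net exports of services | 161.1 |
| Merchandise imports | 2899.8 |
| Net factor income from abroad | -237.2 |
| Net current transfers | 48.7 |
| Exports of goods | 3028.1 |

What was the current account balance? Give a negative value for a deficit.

100.9

Goods balance = 3028.1 - 2899.8 = 128.3
Services balance = 161.1
Trade balance (goods + services) = 128.3 + 161.1 = 289.4
Net primary income = -237.2
Net secondary income = 48.7
Current account = 289.4 + (-237.2) + 48.7 = 100.9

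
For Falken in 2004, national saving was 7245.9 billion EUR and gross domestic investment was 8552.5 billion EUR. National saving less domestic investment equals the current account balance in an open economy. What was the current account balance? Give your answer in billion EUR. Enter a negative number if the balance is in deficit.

CA = S - I = 7245.9 - 8552.5 = -1306.6

-1306.6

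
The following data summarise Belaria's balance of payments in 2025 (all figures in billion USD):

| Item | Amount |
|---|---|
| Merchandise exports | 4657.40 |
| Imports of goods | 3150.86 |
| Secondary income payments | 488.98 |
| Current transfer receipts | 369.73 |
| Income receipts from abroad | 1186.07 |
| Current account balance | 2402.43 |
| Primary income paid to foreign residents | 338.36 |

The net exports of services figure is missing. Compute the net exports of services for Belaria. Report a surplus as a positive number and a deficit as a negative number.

Current account = goods balance + services balance + net primary income + net secondary income
Sum of the known components = 2235.00
Net exports of services = CA - (known components) = 2402.43 - 2235.00 = 167.43

167.43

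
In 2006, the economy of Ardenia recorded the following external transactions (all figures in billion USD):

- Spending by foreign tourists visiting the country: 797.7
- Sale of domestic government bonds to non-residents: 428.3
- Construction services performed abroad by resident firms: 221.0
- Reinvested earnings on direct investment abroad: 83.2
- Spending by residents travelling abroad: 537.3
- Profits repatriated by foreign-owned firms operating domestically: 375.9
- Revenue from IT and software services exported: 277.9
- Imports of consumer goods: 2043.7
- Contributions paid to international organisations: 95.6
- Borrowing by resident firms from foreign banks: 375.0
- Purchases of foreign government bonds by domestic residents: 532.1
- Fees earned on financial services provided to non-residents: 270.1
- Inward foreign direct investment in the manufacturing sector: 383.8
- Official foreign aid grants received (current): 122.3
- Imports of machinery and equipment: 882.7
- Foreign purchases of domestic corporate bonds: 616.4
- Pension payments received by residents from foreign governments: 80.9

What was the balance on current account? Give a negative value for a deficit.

-2082.1

Goods: -882.7 - 2043.7 = -2926.4
Services: 221.0 - 537.3 + 270.1 + 797.7 + 277.9 = 1029.4
Primary income: -375.9 + 83.2 = -292.7
Secondary income: 122.3 + 80.9 - 95.6 = 107.6
Current account = (-2926.4) + 1029.4 + (-292.7) + 107.6 = -2082.1
(Excluded from the current account — financial account: sale of domestic government bonds to non-residents 428.3, borrowing by resident firms from foreign banks 375.0, purchases of foreign government bonds by domestic residents 532.1, inward foreign direct investment in the manufacturing sector 383.8, foreign purchases of domestic corporate bonds 616.4.)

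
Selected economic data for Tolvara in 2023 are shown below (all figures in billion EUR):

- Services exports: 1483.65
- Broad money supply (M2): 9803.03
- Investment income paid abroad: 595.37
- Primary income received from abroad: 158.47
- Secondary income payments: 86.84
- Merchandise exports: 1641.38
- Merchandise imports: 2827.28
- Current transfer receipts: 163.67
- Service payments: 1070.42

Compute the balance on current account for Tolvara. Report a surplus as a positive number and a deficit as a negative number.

-1132.74

Goods balance = 1641.38 - 2827.28 = -1185.90
Services balance = 1483.65 - 1070.42 = 413.23
Trade balance (goods + services) = -1185.90 + 413.23 = -772.67
Net primary income = 158.47 - 595.37 = -436.90
Net secondary income = 163.67 - 86.84 = 76.83
Current account = -772.67 + (-436.90) + 76.83 = -1132.74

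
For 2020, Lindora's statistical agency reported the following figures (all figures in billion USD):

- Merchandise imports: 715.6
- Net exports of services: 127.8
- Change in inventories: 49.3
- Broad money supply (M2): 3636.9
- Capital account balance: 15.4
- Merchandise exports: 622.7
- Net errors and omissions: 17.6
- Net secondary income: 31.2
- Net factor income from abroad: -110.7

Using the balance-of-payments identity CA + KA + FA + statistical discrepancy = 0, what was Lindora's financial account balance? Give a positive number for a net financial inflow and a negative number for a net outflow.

11.6

Goods balance = 622.7 - 715.6 = -92.9
Services balance = 127.8
Trade balance (goods + services) = -92.9 + 127.8 = 34.9
Net primary income = -110.7
Net secondary income = 31.2
Current account = 34.9 + (-110.7) + 31.2 = -44.6
Financial account = -(-44.6 + 15.4 + 17.6) = 11.6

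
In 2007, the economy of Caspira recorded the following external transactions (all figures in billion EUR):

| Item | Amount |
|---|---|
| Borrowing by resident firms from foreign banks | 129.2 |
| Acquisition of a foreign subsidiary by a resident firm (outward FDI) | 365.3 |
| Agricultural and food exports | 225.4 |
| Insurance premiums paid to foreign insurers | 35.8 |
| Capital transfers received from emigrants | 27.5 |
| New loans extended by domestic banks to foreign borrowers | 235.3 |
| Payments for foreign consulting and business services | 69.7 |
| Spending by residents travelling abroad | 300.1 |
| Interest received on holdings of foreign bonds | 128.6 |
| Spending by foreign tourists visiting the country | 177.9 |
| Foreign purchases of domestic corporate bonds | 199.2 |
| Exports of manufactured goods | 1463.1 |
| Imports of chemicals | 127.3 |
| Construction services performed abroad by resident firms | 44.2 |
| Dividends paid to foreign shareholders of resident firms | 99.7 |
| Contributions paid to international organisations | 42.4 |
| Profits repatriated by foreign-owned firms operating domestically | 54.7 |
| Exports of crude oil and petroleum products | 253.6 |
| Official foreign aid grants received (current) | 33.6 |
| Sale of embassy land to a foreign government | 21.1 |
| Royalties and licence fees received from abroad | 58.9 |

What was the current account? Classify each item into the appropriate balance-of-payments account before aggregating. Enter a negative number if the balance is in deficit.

1655.6

Goods: 253.6 - 127.3 + 1463.1 + 225.4 = 1814.8
Services: -35.8 - 69.7 + 58.9 + 44.2 - 300.1 + 177.9 = -124.6
Primary income: 128.6 - 99.7 - 54.7 = -25.8
Secondary income: -42.4 + 33.6 = -8.8
Current account = 1814.8 + (-124.6) + (-25.8) + (-8.8) = 1655.6
(Excluded from the current account — financial account: borrowing by resident firms from foreign banks 129.2, acquisition of a foreign subsidiary by a resident firm (outward FDI) 365.3, new loans extended by domestic banks to foreign borrowers 235.3, foreign purchases of domestic corporate bonds 199.2; capital account: capital transfers received from emigrants 27.5, sale of embassy land to a foreign government 21.1.)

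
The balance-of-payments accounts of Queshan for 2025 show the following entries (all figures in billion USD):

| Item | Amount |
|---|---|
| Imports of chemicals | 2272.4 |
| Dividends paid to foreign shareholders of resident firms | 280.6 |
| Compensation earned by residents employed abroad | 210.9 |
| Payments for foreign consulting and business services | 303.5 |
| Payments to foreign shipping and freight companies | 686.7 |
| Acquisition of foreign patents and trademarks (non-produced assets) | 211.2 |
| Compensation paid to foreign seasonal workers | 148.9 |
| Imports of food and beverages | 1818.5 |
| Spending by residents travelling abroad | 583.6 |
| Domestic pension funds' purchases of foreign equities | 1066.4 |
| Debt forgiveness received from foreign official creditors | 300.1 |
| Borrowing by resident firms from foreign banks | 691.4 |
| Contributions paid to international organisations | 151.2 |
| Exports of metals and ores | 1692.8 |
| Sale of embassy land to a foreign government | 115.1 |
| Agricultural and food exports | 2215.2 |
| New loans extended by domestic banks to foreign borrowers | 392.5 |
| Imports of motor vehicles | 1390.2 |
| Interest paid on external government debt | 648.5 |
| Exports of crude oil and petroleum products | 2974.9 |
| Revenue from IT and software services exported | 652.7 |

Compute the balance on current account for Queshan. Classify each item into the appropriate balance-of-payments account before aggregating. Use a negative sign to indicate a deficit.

Goods: 1692.8 + 2215.2 - 1818.5 - 1390.2 - 2272.4 + 2974.9 = 1401.8
Services: 652.7 - 583.6 - 303.5 - 686.7 = -921.1
Primary income: -148.9 - 648.5 + 210.9 - 280.6 = -867.1
Secondary income: -151.2
Current account = 1401.8 + (-921.1) + (-867.1) + (-151.2) = -537.6
(Excluded from the current account — capital account: acquisition of foreign patents and trademarks (non-produced assets) 211.2, debt forgiveness received from foreign official creditors 300.1, sale of embassy land to a foreign government 115.1; financial account: domestic pension funds' purchases of foreign equities 1066.4, borrowing by resident firms from foreign banks 691.4, new loans extended by domestic banks to foreign borrowers 392.5.)

-537.6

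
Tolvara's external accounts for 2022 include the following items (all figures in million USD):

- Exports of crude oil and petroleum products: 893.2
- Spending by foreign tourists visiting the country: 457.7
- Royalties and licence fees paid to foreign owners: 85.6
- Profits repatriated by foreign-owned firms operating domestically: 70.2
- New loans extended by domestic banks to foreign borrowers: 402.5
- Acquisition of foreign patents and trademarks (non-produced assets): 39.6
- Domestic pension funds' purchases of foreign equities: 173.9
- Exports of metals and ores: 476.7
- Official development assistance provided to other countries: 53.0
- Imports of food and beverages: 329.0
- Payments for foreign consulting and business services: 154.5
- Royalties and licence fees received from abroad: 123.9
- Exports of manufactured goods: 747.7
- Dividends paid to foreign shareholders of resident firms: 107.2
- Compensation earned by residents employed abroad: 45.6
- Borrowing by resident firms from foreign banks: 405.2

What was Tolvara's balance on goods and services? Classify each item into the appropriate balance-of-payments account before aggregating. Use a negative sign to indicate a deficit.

2130.1

Goods: 476.7 - 329.0 + 747.7 + 893.2 = 1788.6
Services: -85.6 + 123.9 + 457.7 - 154.5 = 341.5
Trade balance = 1788.6 + 341.5 = 2130.1
(Excluded from the trade balance — primary income: profits repatriated by foreign-owned firms operating domestically 70.2, dividends paid to foreign shareholders of resident firms 107.2, compensation earned by residents employed abroad 45.6; financial account: new loans extended by domestic banks to foreign borrowers 402.5, domestic pension funds' purchases of foreign equities 173.9, borrowing by resident firms from foreign banks 405.2; capital account: acquisition of foreign patents and trademarks (non-produced assets) 39.6; secondary income: official development assistance provided to other countries 53.0.)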